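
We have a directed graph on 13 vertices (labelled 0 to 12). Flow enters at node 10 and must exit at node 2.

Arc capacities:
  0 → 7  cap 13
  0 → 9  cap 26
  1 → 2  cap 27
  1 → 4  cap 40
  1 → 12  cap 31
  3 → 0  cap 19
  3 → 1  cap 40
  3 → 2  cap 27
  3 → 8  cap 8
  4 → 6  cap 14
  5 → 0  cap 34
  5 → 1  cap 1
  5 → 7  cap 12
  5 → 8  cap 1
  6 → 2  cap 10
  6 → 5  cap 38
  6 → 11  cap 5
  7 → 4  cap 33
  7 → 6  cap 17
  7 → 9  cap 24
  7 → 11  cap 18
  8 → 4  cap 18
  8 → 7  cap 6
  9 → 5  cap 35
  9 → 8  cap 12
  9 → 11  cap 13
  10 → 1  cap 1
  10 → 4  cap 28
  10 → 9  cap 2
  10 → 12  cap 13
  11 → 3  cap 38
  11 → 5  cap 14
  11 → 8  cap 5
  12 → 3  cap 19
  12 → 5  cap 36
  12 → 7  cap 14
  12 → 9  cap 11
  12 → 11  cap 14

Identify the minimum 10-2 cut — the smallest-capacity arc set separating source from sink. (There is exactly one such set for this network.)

Min-cut arcs: {(4,6), (10,1), (10,9), (10,12)} (total capacity 30)

augment #1: 10→1→2 push 1
augment #2: 10→4→6→2 push 10
augment #3: 10→12→3→2 push 13
augment #4: 10→9→5→1→2 push 1
augment #5: 10→9→11→3→2 push 1
augment #6: 10→4→6→11→3→2 push 4
max flow = 30; residual-reachable set from 10 gives S-side
cut edges (S→T): {(4,6), (10,1), (10,9), (10,12)} total cap 30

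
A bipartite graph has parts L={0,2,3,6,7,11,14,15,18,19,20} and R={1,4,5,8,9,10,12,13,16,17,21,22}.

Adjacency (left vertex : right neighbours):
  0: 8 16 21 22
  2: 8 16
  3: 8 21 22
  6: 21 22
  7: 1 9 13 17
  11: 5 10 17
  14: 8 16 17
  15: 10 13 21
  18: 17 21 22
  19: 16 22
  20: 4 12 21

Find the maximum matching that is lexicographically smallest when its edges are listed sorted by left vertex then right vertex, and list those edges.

|M| = 9 (so the lex-smallest maximum matching has 9 edges)
process left vertices in ascending order; for each, take the smallest-labelled available neighbour that still permits 9 edges overall, or leave it unmatched if none does
lex-smallest matching: {0-8, 2-16, 3-21, 6-22, 7-1, 11-5, 14-17, 15-10, 20-4}

Lex-smallest maximum matching: {(0,8), (2,16), (3,21), (6,22), (7,1), (11,5), (14,17), (15,10), (20,4)}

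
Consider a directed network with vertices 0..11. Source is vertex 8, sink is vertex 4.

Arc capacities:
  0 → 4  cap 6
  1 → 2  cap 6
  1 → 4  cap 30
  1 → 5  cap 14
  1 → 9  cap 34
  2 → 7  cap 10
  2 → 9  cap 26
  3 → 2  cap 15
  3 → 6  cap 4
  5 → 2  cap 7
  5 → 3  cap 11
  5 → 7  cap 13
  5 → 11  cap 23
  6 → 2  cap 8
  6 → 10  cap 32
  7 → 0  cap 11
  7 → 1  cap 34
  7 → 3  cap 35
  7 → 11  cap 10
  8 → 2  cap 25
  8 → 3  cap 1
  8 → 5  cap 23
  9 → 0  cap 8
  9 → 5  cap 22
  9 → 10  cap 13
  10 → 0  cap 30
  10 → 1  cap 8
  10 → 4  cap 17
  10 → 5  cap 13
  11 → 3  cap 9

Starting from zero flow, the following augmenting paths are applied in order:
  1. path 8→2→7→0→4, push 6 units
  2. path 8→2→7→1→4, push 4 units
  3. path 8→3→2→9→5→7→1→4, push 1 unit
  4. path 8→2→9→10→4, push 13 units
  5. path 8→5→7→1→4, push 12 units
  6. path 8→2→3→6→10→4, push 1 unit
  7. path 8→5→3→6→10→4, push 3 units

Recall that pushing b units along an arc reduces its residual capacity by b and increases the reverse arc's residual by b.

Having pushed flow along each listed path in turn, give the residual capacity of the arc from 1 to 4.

Residual capacity of (1,4): 13

after path 1 (8→2→7→0→4, push 6): res(1,4)=30
after path 2 (8→2→7→1→4, push 4): res(1,4)=26
after path 3 (8→3→2→9→5→7→1→4, push 1): res(1,4)=25
after path 4 (8→2→9→10→4, push 13): res(1,4)=25
after path 5 (8→5→7→1→4, push 12): res(1,4)=13
after path 6 (8→2→3→6→10→4, push 1): res(1,4)=13
after path 7 (8→5→3→6→10→4, push 3): res(1,4)=13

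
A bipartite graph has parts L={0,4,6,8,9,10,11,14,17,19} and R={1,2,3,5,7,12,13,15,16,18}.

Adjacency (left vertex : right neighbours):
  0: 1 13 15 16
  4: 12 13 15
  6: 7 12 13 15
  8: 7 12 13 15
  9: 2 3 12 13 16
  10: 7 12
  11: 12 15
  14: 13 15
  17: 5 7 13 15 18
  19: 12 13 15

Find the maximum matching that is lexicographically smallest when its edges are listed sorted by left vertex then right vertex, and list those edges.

Lex-smallest maximum matching: {(0,1), (4,12), (6,7), (8,13), (9,2), (11,15), (17,5)}

|M| = 7 (so the lex-smallest maximum matching has 7 edges)
process left vertices in ascending order; for each, take the smallest-labelled available neighbour that still permits 7 edges overall, or leave it unmatched if none does
lex-smallest matching: {0-1, 4-12, 6-7, 8-13, 9-2, 11-15, 17-5}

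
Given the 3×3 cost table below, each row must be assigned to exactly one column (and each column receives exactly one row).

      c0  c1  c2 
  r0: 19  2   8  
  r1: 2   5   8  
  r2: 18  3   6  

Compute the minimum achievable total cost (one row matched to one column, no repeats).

Minimum assignment cost: 10

optimal assignment: row0→col1 (cost 2), row1→col0 (cost 2), row2→col2 (cost 6)
total = 2 + 2 + 6 = 10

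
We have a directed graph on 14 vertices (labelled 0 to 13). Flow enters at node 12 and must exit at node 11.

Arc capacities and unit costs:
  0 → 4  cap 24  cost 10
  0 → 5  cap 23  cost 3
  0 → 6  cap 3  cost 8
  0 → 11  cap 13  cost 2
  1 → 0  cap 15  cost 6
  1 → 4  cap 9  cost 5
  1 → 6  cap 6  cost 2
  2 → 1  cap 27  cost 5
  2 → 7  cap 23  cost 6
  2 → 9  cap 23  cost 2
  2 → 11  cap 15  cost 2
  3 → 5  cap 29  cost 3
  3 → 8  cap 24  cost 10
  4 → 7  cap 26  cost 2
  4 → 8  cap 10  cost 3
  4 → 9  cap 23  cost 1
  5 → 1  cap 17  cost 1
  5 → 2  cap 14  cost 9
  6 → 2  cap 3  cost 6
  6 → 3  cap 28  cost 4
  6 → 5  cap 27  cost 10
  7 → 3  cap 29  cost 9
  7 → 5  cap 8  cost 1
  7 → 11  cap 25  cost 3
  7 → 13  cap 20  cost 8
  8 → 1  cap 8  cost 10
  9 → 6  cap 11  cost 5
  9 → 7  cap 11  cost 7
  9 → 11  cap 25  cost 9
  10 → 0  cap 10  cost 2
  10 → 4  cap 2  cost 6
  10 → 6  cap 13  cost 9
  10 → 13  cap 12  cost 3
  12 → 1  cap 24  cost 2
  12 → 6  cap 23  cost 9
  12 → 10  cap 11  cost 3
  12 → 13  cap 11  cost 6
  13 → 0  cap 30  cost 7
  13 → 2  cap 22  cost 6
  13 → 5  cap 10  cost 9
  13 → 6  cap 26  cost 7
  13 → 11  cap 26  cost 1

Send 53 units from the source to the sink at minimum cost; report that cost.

Minimum cost for 53 units: 595

shortest-cost path #1: 12→13→11 push 11 @ unit cost 7 (adds 77)
shortest-cost path #2: 12→10→13→11 push 11 @ unit cost 7 (adds 77)
shortest-cost path #3: 12→1→0→11 push 13 @ unit cost 10 (adds 130)
shortest-cost path #4: 12→1→4→7→11 push 9 @ unit cost 12 (adds 108)
shortest-cost path #5: 12→1→6→2→11 push 2 @ unit cost 12 (adds 24)
shortest-cost path #6: 12→6→2→11 push 1 @ unit cost 17 (adds 17)
shortest-cost path #7: 12→6→3→5→2→11 push 6 @ unit cost 27 (adds 162)
total cost = 595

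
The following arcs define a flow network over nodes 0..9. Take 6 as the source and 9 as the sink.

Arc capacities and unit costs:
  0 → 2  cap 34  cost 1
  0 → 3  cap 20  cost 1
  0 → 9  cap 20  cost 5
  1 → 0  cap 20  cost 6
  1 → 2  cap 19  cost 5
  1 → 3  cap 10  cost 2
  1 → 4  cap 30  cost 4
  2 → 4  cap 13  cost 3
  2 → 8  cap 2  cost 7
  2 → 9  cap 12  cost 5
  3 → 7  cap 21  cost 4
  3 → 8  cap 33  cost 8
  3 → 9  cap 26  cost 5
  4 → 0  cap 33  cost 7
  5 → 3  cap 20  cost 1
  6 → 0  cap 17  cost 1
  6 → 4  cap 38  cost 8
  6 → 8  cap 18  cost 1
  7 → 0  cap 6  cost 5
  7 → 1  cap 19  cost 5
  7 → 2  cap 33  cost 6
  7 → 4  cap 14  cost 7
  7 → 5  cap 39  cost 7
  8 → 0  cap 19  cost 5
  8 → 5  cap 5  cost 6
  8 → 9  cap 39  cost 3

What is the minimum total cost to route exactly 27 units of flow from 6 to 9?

shortest-cost path #1: 6→8→9 push 18 @ unit cost 4 (adds 72)
shortest-cost path #2: 6→0→9 push 9 @ unit cost 6 (adds 54)
total cost = 126

Minimum cost for 27 units: 126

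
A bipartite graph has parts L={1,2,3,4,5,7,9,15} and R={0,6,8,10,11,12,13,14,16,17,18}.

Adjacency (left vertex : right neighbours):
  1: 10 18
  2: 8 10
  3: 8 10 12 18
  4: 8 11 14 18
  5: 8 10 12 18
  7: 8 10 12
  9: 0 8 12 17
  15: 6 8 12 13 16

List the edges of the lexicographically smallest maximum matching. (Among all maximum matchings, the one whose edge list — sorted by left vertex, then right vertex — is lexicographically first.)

|M| = 7 (so the lex-smallest maximum matching has 7 edges)
process left vertices in ascending order; for each, take the smallest-labelled available neighbour that still permits 7 edges overall, or leave it unmatched if none does
lex-smallest matching: {1-10, 2-8, 3-12, 4-11, 5-18, 9-0, 15-6}

Lex-smallest maximum matching: {(1,10), (2,8), (3,12), (4,11), (5,18), (9,0), (15,6)}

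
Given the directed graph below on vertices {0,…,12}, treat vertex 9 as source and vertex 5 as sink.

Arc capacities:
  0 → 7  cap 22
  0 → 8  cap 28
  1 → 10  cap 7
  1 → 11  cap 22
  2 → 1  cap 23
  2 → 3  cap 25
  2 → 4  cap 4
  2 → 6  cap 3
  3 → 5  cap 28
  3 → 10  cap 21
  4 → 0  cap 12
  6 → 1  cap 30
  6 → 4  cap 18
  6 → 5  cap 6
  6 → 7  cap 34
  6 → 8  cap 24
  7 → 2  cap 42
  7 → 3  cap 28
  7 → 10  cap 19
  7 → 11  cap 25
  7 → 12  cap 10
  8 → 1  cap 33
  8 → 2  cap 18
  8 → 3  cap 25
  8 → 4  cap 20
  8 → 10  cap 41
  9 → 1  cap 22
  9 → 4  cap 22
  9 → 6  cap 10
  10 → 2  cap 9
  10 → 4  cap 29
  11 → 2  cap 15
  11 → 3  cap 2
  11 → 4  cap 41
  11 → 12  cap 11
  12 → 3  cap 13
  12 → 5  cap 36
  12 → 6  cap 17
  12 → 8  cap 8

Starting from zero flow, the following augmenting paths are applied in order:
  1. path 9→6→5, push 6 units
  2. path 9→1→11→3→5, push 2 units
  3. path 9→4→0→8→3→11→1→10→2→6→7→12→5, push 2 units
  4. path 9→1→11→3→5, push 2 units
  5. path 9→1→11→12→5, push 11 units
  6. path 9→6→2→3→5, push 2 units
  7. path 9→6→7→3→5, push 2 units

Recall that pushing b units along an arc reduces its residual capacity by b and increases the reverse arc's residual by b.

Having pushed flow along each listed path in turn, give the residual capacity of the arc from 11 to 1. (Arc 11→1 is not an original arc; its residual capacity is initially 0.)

after path 1 (9→6→5, push 6): res(11,1)=0
after path 2 (9→1→11→3→5, push 2): res(11,1)=2
after path 3 (9→4→0→8→3→11→1→10→2→6→7→12→5, push 2): res(11,1)=0
after path 4 (9→1→11→3→5, push 2): res(11,1)=2
after path 5 (9→1→11→12→5, push 11): res(11,1)=13
after path 6 (9→6→2→3→5, push 2): res(11,1)=13
after path 7 (9→6→7→3→5, push 2): res(11,1)=13

Residual capacity of (11,1): 13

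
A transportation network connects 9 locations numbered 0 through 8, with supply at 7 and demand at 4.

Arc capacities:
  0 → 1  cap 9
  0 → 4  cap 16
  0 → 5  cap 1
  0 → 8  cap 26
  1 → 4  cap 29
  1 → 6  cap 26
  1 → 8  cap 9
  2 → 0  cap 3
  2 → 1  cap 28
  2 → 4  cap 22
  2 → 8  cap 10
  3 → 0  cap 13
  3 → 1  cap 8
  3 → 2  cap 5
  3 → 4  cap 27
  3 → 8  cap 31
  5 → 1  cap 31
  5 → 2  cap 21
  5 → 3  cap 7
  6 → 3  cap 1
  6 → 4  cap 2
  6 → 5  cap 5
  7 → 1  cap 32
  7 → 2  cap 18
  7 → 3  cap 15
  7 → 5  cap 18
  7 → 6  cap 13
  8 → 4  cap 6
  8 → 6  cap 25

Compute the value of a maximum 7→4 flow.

Maximum flow value: 85

augment #1: 7→1→4 bottleneck 29, total now 29
augment #2: 7→2→4 bottleneck 18, total now 47
augment #3: 7→3→4 bottleneck 15, total now 62
augment #4: 7→6→4 bottleneck 2, total now 64
augment #5: 7→1→8→4 bottleneck 3, total now 67
augment #6: 7→5→2→4 bottleneck 4, total now 71
augment #7: 7→5→3→4 bottleneck 7, total now 78
augment #8: 7→6→3→4 bottleneck 1, total now 79
augment #9: 7→5→1→8→4 bottleneck 3, total now 82
augment #10: 7→5→2→0→4 bottleneck 3, total now 85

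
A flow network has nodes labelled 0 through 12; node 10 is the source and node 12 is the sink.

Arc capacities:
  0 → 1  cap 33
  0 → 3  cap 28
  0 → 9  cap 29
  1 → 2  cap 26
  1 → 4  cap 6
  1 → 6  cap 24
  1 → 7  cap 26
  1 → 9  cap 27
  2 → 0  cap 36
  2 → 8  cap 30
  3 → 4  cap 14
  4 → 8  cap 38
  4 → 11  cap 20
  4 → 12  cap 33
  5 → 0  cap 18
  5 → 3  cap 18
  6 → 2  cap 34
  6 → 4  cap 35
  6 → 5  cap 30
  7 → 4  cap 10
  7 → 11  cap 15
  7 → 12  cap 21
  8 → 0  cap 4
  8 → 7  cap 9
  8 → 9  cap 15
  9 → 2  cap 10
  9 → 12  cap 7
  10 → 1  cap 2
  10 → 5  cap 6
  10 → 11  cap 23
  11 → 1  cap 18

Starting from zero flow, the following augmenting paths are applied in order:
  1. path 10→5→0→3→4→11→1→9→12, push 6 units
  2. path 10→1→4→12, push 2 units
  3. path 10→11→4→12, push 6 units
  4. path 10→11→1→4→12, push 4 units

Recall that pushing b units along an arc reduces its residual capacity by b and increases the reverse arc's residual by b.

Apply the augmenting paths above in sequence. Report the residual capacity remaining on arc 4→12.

after path 1 (10→5→0→3→4→11→1→9→12, push 6): res(4,12)=33
after path 2 (10→1→4→12, push 2): res(4,12)=31
after path 3 (10→11→4→12, push 6): res(4,12)=25
after path 4 (10→11→1→4→12, push 4): res(4,12)=21

Residual capacity of (4,12): 21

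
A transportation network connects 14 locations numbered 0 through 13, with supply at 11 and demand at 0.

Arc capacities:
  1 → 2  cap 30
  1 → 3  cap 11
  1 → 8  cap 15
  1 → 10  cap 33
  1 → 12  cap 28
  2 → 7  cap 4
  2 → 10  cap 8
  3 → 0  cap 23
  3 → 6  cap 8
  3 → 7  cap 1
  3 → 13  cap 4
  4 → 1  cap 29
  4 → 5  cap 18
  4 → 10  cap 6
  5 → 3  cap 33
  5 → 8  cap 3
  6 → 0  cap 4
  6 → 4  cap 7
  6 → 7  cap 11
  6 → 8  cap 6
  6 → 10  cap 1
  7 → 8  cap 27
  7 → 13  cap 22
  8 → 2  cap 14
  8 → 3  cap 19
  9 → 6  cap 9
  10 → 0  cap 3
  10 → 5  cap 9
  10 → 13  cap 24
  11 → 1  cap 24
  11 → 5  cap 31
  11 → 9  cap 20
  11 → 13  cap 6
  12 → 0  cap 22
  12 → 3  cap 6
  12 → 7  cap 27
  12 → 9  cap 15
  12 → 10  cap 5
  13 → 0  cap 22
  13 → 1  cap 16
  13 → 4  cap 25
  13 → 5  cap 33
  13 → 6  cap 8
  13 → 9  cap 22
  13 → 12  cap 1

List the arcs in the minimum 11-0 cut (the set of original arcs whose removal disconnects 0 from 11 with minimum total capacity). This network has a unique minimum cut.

Min-cut arcs: {(9,6), (11,1), (11,5), (11,13)} (total capacity 70)

augment #1: 11→13→0 push 6
augment #2: 11→1→3→0 push 11
augment #3: 11→1→10→0 push 3
augment #4: 11→1→12→0 push 10
augment #5: 11→5→3→0 push 12
augment #6: 11→9→6→0 push 4
augment #7: 11→5→3→13→0 push 4
augment #8: 11→5→3→1→12→0 push 11
augment #9: 11→5→3→7→13→0 push 1
augment #10: 11→9→6→7→13→0 push 5
augment #11: 11→5→3→6→7→13→0 push 3
max flow = 70; residual-reachable set from 11 gives S-side
cut edges (S→T): {(9,6), (11,1), (11,5), (11,13)} total cap 70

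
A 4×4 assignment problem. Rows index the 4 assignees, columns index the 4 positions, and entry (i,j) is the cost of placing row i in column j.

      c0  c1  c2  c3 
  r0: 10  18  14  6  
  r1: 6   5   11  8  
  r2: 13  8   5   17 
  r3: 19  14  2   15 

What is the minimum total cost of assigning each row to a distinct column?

optimal assignment: row0→col3 (cost 6), row1→col0 (cost 6), row2→col1 (cost 8), row3→col2 (cost 2)
total = 6 + 6 + 8 + 2 = 22

Minimum assignment cost: 22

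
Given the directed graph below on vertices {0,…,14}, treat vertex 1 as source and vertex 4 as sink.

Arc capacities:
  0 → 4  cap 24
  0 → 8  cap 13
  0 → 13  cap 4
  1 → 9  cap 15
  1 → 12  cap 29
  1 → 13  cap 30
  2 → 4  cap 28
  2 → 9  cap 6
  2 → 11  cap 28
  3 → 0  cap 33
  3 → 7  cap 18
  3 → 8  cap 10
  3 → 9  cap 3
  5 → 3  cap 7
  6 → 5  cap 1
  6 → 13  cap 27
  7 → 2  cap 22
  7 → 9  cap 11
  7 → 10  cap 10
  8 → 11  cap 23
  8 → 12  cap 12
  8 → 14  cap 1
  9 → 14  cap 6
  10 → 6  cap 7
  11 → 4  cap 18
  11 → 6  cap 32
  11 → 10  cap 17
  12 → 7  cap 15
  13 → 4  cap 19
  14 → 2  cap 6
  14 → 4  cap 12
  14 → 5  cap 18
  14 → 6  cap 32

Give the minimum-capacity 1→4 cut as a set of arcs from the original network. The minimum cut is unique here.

augment #1: 1→13→4 push 19
augment #2: 1→9→14→4 push 6
augment #3: 1→12→7→2→4 push 15
max flow = 40; residual-reachable set from 1 gives S-side
cut edges (S→T): {(9,14), (12,7), (13,4)} total cap 40

Min-cut arcs: {(9,14), (12,7), (13,4)} (total capacity 40)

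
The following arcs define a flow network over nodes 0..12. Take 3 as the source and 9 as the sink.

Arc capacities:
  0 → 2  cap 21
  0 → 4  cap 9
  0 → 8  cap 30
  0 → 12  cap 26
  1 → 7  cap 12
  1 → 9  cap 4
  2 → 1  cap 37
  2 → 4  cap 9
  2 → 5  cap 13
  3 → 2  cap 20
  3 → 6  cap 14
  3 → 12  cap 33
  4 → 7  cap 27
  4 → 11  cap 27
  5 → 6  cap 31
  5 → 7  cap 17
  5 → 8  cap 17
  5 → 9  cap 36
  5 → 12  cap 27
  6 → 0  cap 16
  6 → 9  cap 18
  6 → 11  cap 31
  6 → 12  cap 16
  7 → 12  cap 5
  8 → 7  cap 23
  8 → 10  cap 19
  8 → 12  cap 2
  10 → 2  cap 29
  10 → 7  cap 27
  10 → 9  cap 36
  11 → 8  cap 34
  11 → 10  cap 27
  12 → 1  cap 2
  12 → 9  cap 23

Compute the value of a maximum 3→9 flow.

Maximum flow value: 59

augment #1: 3→6→9 bottleneck 14, total now 14
augment #2: 3→12→9 bottleneck 23, total now 37
augment #3: 3→2→1→9 bottleneck 4, total now 41
augment #4: 3→2→5→9 bottleneck 13, total now 54
augment #5: 3→2→4→11→10→9 bottleneck 3, total now 57
augment #6: 3→12→1→2→4→11→10→9 bottleneck 2, total now 59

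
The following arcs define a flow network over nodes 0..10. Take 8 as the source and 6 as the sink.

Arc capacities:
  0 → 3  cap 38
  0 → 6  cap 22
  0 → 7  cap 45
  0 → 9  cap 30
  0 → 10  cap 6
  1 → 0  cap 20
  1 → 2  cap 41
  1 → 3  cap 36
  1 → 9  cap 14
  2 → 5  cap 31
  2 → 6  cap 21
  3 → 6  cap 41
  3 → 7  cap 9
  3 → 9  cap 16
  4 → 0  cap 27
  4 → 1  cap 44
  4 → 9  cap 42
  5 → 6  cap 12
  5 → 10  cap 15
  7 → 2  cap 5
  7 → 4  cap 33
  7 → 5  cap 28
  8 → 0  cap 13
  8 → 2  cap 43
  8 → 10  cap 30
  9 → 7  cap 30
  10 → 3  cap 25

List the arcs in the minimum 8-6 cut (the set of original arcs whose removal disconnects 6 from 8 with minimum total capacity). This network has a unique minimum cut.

augment #1: 8→0→6 push 13
augment #2: 8→2→6 push 21
augment #3: 8→2→5→6 push 12
augment #4: 8→10→3→6 push 25
max flow = 71; residual-reachable set from 8 gives S-side
cut edges (S→T): {(2,6), (5,6), (8,0), (10,3)} total cap 71

Min-cut arcs: {(2,6), (5,6), (8,0), (10,3)} (total capacity 71)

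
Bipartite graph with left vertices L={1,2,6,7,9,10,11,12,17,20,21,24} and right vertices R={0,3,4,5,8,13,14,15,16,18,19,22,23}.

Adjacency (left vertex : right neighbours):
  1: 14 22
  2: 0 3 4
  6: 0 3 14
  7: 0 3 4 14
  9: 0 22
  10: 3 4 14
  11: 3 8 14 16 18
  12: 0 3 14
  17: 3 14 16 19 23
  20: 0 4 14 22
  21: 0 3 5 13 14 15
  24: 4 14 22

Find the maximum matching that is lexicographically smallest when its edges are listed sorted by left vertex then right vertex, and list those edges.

Lex-smallest maximum matching: {(1,14), (2,0), (6,3), (7,4), (9,22), (11,8), (17,16), (21,5)}

|M| = 8 (so the lex-smallest maximum matching has 8 edges)
process left vertices in ascending order; for each, take the smallest-labelled available neighbour that still permits 8 edges overall, or leave it unmatched if none does
lex-smallest matching: {1-14, 2-0, 6-3, 7-4, 9-22, 11-8, 17-16, 21-5}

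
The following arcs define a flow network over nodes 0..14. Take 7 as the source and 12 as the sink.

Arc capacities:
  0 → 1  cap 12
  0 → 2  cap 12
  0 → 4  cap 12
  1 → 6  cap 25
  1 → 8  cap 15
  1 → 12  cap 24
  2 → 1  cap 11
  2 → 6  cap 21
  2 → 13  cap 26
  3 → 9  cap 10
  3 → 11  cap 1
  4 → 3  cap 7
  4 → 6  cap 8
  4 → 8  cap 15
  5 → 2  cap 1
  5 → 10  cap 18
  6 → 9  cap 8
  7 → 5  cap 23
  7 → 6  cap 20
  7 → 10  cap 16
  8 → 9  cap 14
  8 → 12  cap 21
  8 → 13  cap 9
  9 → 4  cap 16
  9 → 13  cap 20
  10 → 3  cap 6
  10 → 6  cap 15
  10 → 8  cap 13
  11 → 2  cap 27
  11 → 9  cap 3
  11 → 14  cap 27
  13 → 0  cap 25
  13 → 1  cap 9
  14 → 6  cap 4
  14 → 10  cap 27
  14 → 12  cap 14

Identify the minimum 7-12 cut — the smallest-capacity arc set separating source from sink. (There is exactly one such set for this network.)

Min-cut arcs: {(5,2), (6,9), (10,3), (10,8)} (total capacity 28)

augment #1: 7→10→8→12 push 13
augment #2: 7→5→2→1→12 push 1
augment #3: 7→6→9→4→8→12 push 8
augment #4: 7→10→3→11→14→12 push 1
augment #5: 7→10→3→9→13→1→12 push 2
augment #6: 7→5→10→3→9→13→1→12 push 3
max flow = 28; residual-reachable set from 7 gives S-side
cut edges (S→T): {(5,2), (6,9), (10,3), (10,8)} total cap 28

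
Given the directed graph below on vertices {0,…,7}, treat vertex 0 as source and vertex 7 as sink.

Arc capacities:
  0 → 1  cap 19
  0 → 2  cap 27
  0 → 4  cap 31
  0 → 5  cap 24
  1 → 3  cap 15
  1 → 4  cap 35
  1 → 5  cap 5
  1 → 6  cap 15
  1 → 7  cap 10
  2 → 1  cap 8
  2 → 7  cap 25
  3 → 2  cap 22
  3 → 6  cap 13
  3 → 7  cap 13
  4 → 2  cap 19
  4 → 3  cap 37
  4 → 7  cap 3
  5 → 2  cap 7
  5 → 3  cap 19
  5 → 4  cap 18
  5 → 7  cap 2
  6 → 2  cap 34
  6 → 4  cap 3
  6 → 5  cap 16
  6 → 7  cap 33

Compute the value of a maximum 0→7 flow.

augment #1: 0→1→7 bottleneck 10, total now 10
augment #2: 0→2→7 bottleneck 25, total now 35
augment #3: 0→4→7 bottleneck 3, total now 38
augment #4: 0→5→7 bottleneck 2, total now 40
augment #5: 0→1→3→7 bottleneck 9, total now 49
augment #6: 0→4→3→7 bottleneck 4, total now 53
augment #7: 0→2→1→6→7 bottleneck 2, total now 55
augment #8: 0→4→3→6→7 bottleneck 13, total now 68
augment #9: 0→4→2→1→6→7 bottleneck 6, total now 74
augment #10: 0→4→3→1→6→7 bottleneck 5, total now 79
augment #11: 0→5→3→1→6→7 bottleneck 2, total now 81

Maximum flow value: 81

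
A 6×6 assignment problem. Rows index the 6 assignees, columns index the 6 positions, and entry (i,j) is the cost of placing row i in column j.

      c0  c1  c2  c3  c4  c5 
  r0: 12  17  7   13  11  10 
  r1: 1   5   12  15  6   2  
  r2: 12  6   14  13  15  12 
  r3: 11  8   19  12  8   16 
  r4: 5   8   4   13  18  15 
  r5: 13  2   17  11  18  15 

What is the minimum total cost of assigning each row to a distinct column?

Minimum assignment cost: 37

optimal assignment: row0→col2 (cost 7), row1→col5 (cost 2), row2→col3 (cost 13), row3→col4 (cost 8), row4→col0 (cost 5), row5→col1 (cost 2)
total = 7 + 2 + 13 + 8 + 5 + 2 = 37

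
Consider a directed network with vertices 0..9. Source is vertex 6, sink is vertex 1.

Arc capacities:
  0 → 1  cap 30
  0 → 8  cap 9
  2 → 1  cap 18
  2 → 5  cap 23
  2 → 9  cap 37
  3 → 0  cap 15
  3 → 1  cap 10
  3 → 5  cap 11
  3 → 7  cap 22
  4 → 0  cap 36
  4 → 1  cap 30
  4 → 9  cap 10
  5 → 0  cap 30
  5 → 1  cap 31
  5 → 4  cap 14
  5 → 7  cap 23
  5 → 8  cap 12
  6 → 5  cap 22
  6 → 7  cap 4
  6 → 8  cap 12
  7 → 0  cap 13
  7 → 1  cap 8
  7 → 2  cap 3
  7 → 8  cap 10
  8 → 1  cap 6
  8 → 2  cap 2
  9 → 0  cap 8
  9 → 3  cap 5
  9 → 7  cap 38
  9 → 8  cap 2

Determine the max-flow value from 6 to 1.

augment #1: 6→5→1 bottleneck 22, total now 22
augment #2: 6→7→1 bottleneck 4, total now 26
augment #3: 6→8→1 bottleneck 6, total now 32
augment #4: 6→8→2→1 bottleneck 2, total now 34

Maximum flow value: 34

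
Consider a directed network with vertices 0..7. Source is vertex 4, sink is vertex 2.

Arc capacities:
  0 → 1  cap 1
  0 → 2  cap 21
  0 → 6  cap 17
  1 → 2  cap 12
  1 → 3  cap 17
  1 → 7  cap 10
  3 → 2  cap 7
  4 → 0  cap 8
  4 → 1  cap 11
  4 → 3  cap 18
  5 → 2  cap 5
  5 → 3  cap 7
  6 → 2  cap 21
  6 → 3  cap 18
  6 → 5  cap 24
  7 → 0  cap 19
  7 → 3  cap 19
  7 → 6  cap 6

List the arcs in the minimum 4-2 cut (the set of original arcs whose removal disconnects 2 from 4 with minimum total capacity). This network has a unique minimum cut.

augment #1: 4→0→2 push 8
augment #2: 4→1→2 push 11
augment #3: 4→3→2 push 7
max flow = 26; residual-reachable set from 4 gives S-side
cut edges (S→T): {(3,2), (4,0), (4,1)} total cap 26

Min-cut arcs: {(3,2), (4,0), (4,1)} (total capacity 26)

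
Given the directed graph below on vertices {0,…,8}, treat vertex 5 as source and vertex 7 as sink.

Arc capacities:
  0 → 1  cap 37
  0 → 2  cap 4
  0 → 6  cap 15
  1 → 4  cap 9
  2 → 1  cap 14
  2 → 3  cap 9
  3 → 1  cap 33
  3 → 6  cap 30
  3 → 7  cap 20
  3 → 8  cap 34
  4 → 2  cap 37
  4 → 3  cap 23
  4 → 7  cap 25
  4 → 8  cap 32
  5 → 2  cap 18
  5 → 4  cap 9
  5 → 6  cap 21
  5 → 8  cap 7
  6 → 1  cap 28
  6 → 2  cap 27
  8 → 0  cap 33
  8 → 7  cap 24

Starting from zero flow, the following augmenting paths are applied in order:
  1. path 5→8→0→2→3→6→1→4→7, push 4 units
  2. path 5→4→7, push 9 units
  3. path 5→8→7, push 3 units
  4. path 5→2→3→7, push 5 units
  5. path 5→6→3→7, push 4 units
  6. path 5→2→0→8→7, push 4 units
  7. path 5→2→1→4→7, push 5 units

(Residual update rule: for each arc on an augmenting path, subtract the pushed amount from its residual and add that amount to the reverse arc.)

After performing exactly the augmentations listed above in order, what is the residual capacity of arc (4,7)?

Residual capacity of (4,7): 7

after path 1 (5→8→0→2→3→6→1→4→7, push 4): res(4,7)=21
after path 2 (5→4→7, push 9): res(4,7)=12
after path 3 (5→8→7, push 3): res(4,7)=12
after path 4 (5→2→3→7, push 5): res(4,7)=12
after path 5 (5→6→3→7, push 4): res(4,7)=12
after path 6 (5→2→0→8→7, push 4): res(4,7)=12
after path 7 (5→2→1→4→7, push 5): res(4,7)=7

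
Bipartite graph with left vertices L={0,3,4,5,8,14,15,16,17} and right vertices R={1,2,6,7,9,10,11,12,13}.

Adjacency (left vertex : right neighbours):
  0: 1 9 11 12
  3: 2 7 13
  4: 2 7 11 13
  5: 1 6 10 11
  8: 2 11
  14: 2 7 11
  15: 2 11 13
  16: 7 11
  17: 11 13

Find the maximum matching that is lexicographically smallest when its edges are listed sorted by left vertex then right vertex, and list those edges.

Lex-smallest maximum matching: {(0,1), (3,2), (4,7), (5,6), (8,11), (15,13)}

|M| = 6 (so the lex-smallest maximum matching has 6 edges)
process left vertices in ascending order; for each, take the smallest-labelled available neighbour that still permits 6 edges overall, or leave it unmatched if none does
lex-smallest matching: {0-1, 3-2, 4-7, 5-6, 8-11, 15-13}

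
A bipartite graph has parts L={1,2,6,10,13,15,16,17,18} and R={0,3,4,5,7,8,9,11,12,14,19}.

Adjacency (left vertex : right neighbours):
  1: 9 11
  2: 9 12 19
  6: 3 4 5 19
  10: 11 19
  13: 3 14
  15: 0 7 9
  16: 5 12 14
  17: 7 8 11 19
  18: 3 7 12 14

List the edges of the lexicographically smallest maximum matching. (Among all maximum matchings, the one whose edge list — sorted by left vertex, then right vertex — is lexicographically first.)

Lex-smallest maximum matching: {(1,9), (2,12), (6,3), (10,11), (13,14), (15,0), (16,5), (17,8), (18,7)}

|M| = 9 (so the lex-smallest maximum matching has 9 edges)
process left vertices in ascending order; for each, take the smallest-labelled available neighbour that still permits 9 edges overall, or leave it unmatched if none does
lex-smallest matching: {1-9, 2-12, 6-3, 10-11, 13-14, 15-0, 16-5, 17-8, 18-7}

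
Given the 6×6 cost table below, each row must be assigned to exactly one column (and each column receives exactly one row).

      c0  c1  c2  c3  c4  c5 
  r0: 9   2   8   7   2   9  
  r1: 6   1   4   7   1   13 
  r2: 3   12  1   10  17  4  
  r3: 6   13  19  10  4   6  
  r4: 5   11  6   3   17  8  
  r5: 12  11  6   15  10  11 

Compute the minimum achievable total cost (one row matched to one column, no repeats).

Minimum assignment cost: 21

one of 2 optimal assignments: row0→col1 (cost 2), row1→col4 (cost 1), row2→col0 (cost 3), row3→col5 (cost 6), row4→col3 (cost 3), row5→col2 (cost 6)
total = 2 + 1 + 3 + 6 + 3 + 6 = 21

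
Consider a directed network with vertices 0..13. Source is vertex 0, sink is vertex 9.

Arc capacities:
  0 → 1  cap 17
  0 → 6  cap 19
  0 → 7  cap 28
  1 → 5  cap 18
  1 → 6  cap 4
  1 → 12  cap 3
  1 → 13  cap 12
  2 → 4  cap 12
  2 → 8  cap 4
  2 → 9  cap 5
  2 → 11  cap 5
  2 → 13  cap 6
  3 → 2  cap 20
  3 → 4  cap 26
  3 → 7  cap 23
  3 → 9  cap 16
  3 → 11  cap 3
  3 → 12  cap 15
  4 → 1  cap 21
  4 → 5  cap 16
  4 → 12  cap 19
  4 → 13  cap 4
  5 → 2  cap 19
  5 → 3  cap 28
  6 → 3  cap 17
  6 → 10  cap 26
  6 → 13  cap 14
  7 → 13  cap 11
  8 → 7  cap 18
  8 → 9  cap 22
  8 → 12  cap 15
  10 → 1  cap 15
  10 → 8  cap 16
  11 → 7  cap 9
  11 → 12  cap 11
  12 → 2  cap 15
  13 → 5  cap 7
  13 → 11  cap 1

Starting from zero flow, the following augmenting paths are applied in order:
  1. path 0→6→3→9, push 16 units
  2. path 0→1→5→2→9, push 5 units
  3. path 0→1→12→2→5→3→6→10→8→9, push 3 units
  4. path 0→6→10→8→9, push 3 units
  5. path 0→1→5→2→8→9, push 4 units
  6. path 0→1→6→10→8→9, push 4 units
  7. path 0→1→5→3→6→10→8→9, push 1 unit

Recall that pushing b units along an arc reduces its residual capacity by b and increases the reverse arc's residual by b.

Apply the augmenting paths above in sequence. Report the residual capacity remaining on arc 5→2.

after path 1 (0→6→3→9, push 16): res(5,2)=19
after path 2 (0→1→5→2→9, push 5): res(5,2)=14
after path 3 (0→1→12→2→5→3→6→10→8→9, push 3): res(5,2)=17
after path 4 (0→6→10→8→9, push 3): res(5,2)=17
after path 5 (0→1→5→2→8→9, push 4): res(5,2)=13
after path 6 (0→1→6→10→8→9, push 4): res(5,2)=13
after path 7 (0→1→5→3→6→10→8→9, push 1): res(5,2)=13

Residual capacity of (5,2): 13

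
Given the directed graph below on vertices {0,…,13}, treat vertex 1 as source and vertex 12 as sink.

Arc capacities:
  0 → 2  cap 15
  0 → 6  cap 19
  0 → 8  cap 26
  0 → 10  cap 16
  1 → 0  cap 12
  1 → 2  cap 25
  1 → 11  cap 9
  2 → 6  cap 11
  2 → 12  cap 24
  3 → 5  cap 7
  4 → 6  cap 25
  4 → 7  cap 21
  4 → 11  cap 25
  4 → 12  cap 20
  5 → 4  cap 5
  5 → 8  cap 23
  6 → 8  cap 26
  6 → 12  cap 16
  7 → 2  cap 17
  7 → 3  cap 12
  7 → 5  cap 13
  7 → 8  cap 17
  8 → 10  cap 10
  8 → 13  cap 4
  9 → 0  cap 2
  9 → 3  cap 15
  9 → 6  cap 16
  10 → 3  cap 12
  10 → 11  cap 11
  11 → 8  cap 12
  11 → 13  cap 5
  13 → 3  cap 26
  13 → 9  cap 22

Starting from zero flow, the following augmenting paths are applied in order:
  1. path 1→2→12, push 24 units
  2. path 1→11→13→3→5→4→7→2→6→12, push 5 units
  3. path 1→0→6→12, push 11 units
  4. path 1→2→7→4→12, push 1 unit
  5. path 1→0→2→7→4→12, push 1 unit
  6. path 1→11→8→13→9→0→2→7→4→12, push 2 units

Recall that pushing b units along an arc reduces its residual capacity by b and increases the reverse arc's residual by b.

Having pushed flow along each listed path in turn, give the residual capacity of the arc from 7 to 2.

Residual capacity of (7,2): 16

after path 1 (1→2→12, push 24): res(7,2)=17
after path 2 (1→11→13→3→5→4→7→2→6→12, push 5): res(7,2)=12
after path 3 (1→0→6→12, push 11): res(7,2)=12
after path 4 (1→2→7→4→12, push 1): res(7,2)=13
after path 5 (1→0→2→7→4→12, push 1): res(7,2)=14
after path 6 (1→11→8→13→9→0→2→7→4→12, push 2): res(7,2)=16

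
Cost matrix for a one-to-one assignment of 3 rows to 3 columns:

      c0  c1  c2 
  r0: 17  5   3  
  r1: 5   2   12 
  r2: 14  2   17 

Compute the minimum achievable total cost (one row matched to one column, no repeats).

optimal assignment: row0→col2 (cost 3), row1→col0 (cost 5), row2→col1 (cost 2)
total = 3 + 5 + 2 = 10

Minimum assignment cost: 10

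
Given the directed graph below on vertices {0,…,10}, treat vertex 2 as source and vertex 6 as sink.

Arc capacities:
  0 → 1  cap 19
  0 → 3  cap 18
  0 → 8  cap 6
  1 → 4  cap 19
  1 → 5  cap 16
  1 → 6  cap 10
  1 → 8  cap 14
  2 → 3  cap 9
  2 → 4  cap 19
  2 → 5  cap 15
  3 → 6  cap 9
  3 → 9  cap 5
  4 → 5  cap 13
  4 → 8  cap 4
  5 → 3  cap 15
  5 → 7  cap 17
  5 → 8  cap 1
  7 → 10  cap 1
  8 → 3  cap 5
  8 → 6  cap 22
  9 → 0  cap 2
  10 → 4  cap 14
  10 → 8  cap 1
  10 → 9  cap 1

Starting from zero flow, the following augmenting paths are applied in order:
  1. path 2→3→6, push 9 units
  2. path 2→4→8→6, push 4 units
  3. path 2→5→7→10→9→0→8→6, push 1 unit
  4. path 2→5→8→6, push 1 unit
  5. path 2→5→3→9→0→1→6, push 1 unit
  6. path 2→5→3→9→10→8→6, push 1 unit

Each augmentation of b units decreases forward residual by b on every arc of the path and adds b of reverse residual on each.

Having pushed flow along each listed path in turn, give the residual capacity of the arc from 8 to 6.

Residual capacity of (8,6): 15

after path 1 (2→3→6, push 9): res(8,6)=22
after path 2 (2→4→8→6, push 4): res(8,6)=18
after path 3 (2→5→7→10→9→0→8→6, push 1): res(8,6)=17
after path 4 (2→5→8→6, push 1): res(8,6)=16
after path 5 (2→5→3→9→0→1→6, push 1): res(8,6)=16
after path 6 (2→5→3→9→10→8→6, push 1): res(8,6)=15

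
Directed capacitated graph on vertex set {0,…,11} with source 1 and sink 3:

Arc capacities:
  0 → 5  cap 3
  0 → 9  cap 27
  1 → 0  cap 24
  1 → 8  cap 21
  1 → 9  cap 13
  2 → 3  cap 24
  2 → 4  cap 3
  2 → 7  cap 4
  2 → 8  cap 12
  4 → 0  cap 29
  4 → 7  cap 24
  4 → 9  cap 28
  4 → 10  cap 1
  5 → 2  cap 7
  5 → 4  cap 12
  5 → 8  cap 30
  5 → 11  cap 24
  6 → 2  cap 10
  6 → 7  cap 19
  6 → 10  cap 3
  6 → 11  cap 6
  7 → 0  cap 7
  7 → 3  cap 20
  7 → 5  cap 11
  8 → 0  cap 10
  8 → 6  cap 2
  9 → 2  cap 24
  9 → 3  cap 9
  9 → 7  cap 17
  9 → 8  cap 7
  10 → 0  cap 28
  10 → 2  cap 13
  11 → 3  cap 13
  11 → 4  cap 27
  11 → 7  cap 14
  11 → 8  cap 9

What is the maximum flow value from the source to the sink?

Maximum flow value: 45

augment #1: 1→9→3 bottleneck 9, total now 9
augment #2: 1→9→2→3 bottleneck 4, total now 13
augment #3: 1→0→5→2→3 bottleneck 3, total now 16
augment #4: 1→0→9→2→3 bottleneck 17, total now 33
augment #5: 1→0→9→7→3 bottleneck 4, total now 37
augment #6: 1→8→6→7→3 bottleneck 2, total now 39
augment #7: 1→8→0→9→7→3 bottleneck 6, total now 45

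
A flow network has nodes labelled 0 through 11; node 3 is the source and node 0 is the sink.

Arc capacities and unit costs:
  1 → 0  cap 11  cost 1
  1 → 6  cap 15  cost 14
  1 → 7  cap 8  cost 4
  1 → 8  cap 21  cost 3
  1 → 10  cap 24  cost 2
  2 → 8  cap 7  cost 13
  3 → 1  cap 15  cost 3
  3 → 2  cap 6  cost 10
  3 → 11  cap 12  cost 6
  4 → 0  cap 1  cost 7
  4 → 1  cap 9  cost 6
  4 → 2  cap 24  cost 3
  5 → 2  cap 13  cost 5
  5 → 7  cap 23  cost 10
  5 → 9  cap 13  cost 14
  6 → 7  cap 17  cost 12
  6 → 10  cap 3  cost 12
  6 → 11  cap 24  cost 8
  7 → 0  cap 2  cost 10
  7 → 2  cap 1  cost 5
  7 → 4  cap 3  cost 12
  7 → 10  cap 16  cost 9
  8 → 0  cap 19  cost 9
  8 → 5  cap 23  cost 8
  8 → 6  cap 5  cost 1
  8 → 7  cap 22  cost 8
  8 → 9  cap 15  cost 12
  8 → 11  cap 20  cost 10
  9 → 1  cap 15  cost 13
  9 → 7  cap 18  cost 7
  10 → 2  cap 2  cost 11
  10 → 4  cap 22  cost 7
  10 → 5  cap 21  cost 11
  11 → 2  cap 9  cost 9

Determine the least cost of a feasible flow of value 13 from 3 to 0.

shortest-cost path #1: 3→1→0 push 11 @ unit cost 4 (adds 44)
shortest-cost path #2: 3→1→8→0 push 2 @ unit cost 15 (adds 30)
total cost = 74

Minimum cost for 13 units: 74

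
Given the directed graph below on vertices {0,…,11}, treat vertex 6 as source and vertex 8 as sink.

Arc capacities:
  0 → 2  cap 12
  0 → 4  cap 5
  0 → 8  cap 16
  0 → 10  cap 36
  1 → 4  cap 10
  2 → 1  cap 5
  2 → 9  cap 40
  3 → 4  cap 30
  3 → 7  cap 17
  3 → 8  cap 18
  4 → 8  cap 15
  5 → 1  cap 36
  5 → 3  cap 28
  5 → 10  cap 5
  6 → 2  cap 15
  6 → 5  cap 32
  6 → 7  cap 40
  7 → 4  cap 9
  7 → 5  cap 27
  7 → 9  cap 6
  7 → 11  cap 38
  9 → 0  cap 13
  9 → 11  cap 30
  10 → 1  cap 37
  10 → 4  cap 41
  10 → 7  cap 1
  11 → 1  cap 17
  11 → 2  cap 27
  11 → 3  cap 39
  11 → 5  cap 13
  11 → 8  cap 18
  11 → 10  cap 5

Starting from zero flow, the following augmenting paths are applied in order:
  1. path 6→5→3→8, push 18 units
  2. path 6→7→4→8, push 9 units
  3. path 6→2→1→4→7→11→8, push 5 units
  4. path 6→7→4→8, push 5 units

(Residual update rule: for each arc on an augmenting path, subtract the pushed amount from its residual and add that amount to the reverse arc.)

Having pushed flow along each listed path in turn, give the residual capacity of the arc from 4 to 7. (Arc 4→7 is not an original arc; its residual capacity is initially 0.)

after path 1 (6→5→3→8, push 18): res(4,7)=0
after path 2 (6→7→4→8, push 9): res(4,7)=9
after path 3 (6→2→1→4→7→11→8, push 5): res(4,7)=4
after path 4 (6→7→4→8, push 5): res(4,7)=9

Residual capacity of (4,7): 9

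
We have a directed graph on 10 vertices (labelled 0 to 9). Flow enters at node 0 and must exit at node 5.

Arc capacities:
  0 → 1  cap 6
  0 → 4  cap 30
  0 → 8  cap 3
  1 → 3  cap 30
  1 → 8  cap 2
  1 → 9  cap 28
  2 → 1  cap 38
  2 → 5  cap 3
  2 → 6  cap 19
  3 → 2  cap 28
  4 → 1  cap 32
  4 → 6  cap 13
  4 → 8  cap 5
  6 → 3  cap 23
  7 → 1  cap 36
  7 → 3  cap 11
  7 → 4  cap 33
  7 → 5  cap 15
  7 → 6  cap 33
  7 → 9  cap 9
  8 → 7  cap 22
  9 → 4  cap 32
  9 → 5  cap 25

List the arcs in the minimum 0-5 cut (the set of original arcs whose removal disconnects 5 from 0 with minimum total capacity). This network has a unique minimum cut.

augment #1: 0→1→9→5 push 6
augment #2: 0→8→7→5 push 3
augment #3: 0→4→1→9→5 push 19
augment #4: 0→4→8→7→5 push 5
augment #5: 0→4→1→3→2→5 push 3
augment #6: 0→4→1→8→7→5 push 2
max flow = 38; residual-reachable set from 0 gives S-side
cut edges (S→T): {(0,8), (1,8), (2,5), (4,8), (9,5)} total cap 38

Min-cut arcs: {(0,8), (1,8), (2,5), (4,8), (9,5)} (total capacity 38)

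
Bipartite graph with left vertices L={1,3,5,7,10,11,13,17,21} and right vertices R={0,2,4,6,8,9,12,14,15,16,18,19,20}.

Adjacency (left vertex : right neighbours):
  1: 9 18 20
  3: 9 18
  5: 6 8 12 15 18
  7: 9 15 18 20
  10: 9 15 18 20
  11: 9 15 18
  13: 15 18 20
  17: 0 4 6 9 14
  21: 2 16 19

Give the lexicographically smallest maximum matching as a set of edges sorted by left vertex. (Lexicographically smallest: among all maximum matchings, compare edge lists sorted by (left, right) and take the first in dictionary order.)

|M| = 7 (so the lex-smallest maximum matching has 7 edges)
process left vertices in ascending order; for each, take the smallest-labelled available neighbour that still permits 7 edges overall, or leave it unmatched if none does
lex-smallest matching: {1-9, 3-18, 5-6, 7-15, 10-20, 17-0, 21-2}

Lex-smallest maximum matching: {(1,9), (3,18), (5,6), (7,15), (10,20), (17,0), (21,2)}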